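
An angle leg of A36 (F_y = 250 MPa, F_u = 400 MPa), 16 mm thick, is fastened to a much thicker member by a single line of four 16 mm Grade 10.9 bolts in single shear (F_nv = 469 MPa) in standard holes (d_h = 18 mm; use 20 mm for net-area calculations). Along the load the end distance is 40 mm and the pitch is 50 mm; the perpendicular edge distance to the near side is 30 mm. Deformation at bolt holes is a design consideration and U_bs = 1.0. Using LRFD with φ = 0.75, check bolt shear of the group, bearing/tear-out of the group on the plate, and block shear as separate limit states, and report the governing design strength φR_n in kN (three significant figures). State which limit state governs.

Bolt shear: A_b = π·16²/4 = 201.1 mm²; R_n = 469 × 201.1 × 4 × 1 / 1000 = 377.2 kN → 0.75 × 377.2 = 283 kN.
Bearing: edge l_c = 31, r_n = 238.1 kN; interior l_c = 32, r_n = 245.8 kN; R_n = 238.1 + 3·245.8 = 975.4 kN → 732 kN.
Block shear: A_gv = 3040, A_nv = 1920, A_nt = 320 mm²; R_n = min(0.6F_uA_nv, 0.6F_yA_gv) + U_bs·F_u·A_nt = 584 kN → 438 kN.
Bolt shear governs: 283 kN.

283 kN (bolt shear governs)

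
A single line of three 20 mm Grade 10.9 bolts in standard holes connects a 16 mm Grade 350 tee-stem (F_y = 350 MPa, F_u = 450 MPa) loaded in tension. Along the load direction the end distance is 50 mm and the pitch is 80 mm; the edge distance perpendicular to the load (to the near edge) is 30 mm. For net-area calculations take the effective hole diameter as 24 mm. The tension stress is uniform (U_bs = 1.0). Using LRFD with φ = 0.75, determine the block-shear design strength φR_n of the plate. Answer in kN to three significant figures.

583 kN

Shear plane L_v = 50 + 2·80 = 210 mm; A_gv = 210 × 16 = 3360 mm².
A_nv = (210 − 2.5·24) × 16 = 2400 mm².
A_nt = (30 − 0.5·24) × 16 = 288 mm².
0.6 F_u A_nv = 648 kN; 0.6 F_y A_gv = 705.6 kN → shear rupture governs the shear term.
R_n = 648 + 1.0 × 450 × 288 / 1000 = 777.6 kN.
Design strength φR_n = 0.75 × 777.6 = 583 kN.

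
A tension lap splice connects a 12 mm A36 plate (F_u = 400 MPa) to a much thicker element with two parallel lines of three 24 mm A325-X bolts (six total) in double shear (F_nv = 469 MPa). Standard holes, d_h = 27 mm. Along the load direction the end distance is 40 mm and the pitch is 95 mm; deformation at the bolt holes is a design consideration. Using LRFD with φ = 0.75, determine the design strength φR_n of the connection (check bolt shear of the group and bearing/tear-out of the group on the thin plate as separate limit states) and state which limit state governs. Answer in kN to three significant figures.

1060 kN (bearing governs)

Bolt shear: A_b = π·24²/4 = 452.4 mm²; R_n = 469 × 452.4 × 6 × 2 / 1000 = 2546 kN → 0.75 × 2546 = 1910 kN.
Bearing (1.2 l_c t F_u ≤ 2.4 d t F_u): upper limit = 2.4·24·12·400 / 1000 = 276.5 kN.
  Edge l_c = 40 − 27/2 = 26.5 → r_n = 152.6 kN; interior l_c = 95 − 27 = 68 → r_n = 276.5 kN.
  R_n,bearing = 2·152.6 + 4·276.5 = 1411 kN → 0.75 × 1411 = 1060 kN.
Bearing governs: 1060 kN.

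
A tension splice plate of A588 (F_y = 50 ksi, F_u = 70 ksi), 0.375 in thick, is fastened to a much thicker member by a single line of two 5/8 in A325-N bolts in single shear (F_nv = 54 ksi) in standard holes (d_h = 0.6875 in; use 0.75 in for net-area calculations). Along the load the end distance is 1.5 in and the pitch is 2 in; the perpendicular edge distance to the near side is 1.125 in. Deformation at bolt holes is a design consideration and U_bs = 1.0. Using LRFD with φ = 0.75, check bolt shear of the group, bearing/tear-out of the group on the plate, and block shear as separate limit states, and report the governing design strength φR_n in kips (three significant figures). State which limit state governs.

Bolt shear: A_b = π·0.625²/4 = 0.3068 in²; R_n = 54 × 0.3068 × 2 × 1 = 33.13 kips → 0.75 × 33.13 = 24.9 kips.
Bearing: edge l_c = 1.156, r_n = 36.42 kips; interior l_c = 1.312, r_n = 39.38 kips; R_n = 36.42 + 1·39.38 = 75.8 kips → 56.8 kips.
Block shear: A_gv = 1.312, A_nv = 0.8906, A_nt = 0.2812 in²; R_n = min(0.6F_uA_nv, 0.6F_yA_gv) + U_bs·F_u·A_nt = 57.09 kips → 42.8 kips.
Bolt shear governs: 24.9 kips.

24.9 kips (bolt shear governs)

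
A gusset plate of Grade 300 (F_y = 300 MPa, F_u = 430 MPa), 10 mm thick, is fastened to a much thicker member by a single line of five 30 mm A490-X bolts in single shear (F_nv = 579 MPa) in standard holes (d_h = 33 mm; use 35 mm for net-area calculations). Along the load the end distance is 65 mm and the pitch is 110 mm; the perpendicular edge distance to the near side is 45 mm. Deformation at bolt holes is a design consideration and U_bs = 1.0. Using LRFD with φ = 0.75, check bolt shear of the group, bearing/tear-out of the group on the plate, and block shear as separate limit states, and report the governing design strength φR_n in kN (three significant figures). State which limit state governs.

761 kN (block shear governs)

Bolt shear: A_b = π·30²/4 = 706.9 mm²; R_n = 579 × 706.9 × 5 × 1 / 1000 = 2046 kN → 0.75 × 2046 = 1530 kN.
Bearing: edge l_c = 48.5, r_n = 250.3 kN; interior l_c = 77, r_n = 309.6 kN; R_n = 250.3 + 4·309.6 = 1489 kN → 1120 kN.
Block shear: A_gv = 5050, A_nv = 3475, A_nt = 275 mm²; R_n = min(0.6F_uA_nv, 0.6F_yA_gv) + U_bs·F_u·A_nt = 1015 kN → 761 kN.
Block shear governs: 761 kN.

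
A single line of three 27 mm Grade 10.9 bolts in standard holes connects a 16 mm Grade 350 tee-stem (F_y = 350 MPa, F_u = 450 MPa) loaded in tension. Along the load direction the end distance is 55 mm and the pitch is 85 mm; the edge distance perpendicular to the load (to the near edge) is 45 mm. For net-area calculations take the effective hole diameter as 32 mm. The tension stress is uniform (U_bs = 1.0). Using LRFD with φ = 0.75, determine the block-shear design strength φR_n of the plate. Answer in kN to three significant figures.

Shear plane L_v = 55 + 2·85 = 225 mm; A_gv = 225 × 16 = 3600 mm².
A_nv = (225 − 2.5·32) × 16 = 2320 mm².
A_nt = (45 − 0.5·32) × 16 = 464 mm².
0.6 F_u A_nv = 626.4 kN; 0.6 F_y A_gv = 756 kN → shear rupture governs the shear term.
R_n = 626.4 + 1.0 × 450 × 464 / 1000 = 835.2 kN.
Design strength φR_n = 0.75 × 835.2 = 626 kN.

626 kN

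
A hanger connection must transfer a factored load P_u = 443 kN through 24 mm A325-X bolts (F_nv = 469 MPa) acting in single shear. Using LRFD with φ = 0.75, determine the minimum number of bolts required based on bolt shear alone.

3 bolts

A_b = π·24²/4 = 452.4 mm².
Per-bolt design strength φR_n = 0.75 × 469 × 452.4 × 1 / 1000 = 159.1 kN.
n ≥ 443 / 159.1 = 2.784 → use 3 bolts.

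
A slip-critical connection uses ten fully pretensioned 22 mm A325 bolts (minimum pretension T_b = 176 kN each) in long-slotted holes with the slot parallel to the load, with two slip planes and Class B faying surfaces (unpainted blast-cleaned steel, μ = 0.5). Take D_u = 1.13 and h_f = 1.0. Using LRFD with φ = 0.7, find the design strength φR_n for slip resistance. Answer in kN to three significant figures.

R_n = μ · D_u · h_f · T_b · n_s · n_b = 0.5 × 1.13 × 1.0 × 176 × 2 × 10 = 1989 kN.
Design strength φR_n = 0.7 × 1989 = 1390 kN.

1390 kN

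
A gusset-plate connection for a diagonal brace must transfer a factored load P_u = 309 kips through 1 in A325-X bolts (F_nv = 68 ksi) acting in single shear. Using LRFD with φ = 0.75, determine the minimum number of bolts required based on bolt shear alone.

A_b = π·1²/4 = 0.7854 in².
Per-bolt design strength φR_n = 0.75 × 68 × 0.7854 × 1 = 40.06 kips.
n ≥ 309 / 40.06 = 7.714 → use 8 bolts.

8 bolts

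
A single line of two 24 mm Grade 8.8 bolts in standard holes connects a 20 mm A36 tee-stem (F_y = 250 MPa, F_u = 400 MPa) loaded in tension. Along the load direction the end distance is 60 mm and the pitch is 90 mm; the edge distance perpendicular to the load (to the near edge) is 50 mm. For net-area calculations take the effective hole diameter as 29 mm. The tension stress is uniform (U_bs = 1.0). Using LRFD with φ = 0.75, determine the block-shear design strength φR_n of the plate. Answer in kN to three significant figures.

550 kN

Shear plane L_v = 60 + 1·90 = 150 mm; A_gv = 150 × 20 = 3000 mm².
A_nv = (150 − 1.5·29) × 20 = 2130 mm².
A_nt = (50 − 0.5·29) × 20 = 710 mm².
0.6 F_u A_nv = 511.2 kN; 0.6 F_y A_gv = 450 kN → shear yielding governs the shear term.
R_n = 450 + 1.0 × 400 × 710 / 1000 = 734 kN.
Design strength φR_n = 0.75 × 734 = 550 kN.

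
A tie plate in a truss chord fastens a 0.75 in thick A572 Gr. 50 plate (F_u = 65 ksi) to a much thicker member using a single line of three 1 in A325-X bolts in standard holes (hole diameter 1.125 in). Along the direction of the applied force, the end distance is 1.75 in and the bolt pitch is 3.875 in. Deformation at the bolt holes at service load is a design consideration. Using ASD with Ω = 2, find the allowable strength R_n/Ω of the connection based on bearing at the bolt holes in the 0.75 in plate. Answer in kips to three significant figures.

152 kips

Per bolt r_n = 1.2 l_c t F_u ≤ 2.4 d t F_u; upper limit = 2.4 × 1 × 0.75 × 65 = 117 kips.
Edge bolt: l_c = 1.75 − 1.125/2 = 1.188 in → 1.2 × 1.188 × 0.75 × 65 = 69.47 → r_n = 69.47 kips.
Interior bolts: l_c = 3.875 − 1.125 = 2.75 in → 1.2 × 2.75 × 0.75 × 65 = 160.9 → r_n = 117 kips.
R_n = 1 × 69.47 + 2 × 117 = 303.5 kips.
Allowable strength R_n/Ω = 303.5 / 2 = 152 kips.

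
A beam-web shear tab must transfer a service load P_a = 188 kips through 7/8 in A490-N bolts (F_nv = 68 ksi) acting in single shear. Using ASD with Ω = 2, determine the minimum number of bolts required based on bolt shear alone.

A_b = π·0.875²/4 = 0.6013 in².
Per-bolt allowable strength R_n/Ω = 68 × 0.6013 × 1 / 2 = 20.44 kips.
n ≥ 188 / 20.44 = 9.195 → use 10 bolts.

10 bolts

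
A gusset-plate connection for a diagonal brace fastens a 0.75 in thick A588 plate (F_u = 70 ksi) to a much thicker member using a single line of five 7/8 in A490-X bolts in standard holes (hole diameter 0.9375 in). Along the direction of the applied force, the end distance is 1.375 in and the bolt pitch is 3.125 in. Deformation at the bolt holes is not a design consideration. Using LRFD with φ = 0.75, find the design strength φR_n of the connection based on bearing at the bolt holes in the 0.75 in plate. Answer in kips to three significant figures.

467 kips

Per bolt r_n = 1.5 l_c t F_u ≤ 3.0 d t F_u; upper limit = 3.0 × 0.875 × 0.75 × 70 = 137.8 kips.
Edge bolt: l_c = 1.375 − 0.9375/2 = 0.9062 in → 1.5 × 0.9062 × 0.75 × 70 = 71.37 → r_n = 71.37 kips.
Interior bolts: l_c = 3.125 − 0.9375 = 2.188 in → 1.5 × 2.188 × 0.75 × 70 = 172.3 → r_n = 137.8 kips.
R_n = 1 × 71.37 + 4 × 137.8 = 622.6 kips.
Design strength φR_n = 0.75 × 622.6 = 467 kips.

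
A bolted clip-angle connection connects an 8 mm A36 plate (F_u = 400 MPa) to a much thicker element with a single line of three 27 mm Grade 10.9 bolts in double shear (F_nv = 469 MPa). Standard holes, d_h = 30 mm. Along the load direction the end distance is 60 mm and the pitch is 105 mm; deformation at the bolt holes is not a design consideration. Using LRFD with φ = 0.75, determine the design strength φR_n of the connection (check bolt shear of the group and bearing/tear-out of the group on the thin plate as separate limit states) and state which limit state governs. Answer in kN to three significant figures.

551 kN (bearing governs)

Bolt shear: A_b = π·27²/4 = 572.6 mm²; R_n = 469 × 572.6 × 3 × 2 / 1000 = 1611 kN → 0.75 × 1611 = 1210 kN.
Bearing (1.5 l_c t F_u ≤ 3.0 d t F_u): upper limit = 3.0·27·8·400 / 1000 = 259.2 kN.
  Edge l_c = 60 − 30/2 = 45 → r_n = 216 kN; interior l_c = 105 − 30 = 75 → r_n = 259.2 kN.
  R_n,bearing = 1·216 + 2·259.2 = 734.4 kN → 0.75 × 734.4 = 551 kN.
Bearing governs: 551 kN.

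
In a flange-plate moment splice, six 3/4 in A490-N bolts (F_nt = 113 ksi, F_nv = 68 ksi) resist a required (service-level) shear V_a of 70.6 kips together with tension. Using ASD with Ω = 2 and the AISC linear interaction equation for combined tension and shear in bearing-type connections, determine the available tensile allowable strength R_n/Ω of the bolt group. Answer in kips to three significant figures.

A_b = π·0.75²/4 = 0.4418 in²; f_rv = 70.6 / (6 × 0.4418) = 26.63 ksi.
F'_nt = 1.3 F_nt − (Ω F_nt / F_nv) f_rv = 1.3·113 − (2·113/68)·26.63 = 58.38 ksi, capped at F_nt → F'_nt = 58.38 ksi.
R_n = F'_nt · A_b · n = 58.38 × 0.4418 × 6 = 154.7 kips.
Allowable strength R_n/Ω = 154.7 / 2 = 77.4 kips.

77.4 kips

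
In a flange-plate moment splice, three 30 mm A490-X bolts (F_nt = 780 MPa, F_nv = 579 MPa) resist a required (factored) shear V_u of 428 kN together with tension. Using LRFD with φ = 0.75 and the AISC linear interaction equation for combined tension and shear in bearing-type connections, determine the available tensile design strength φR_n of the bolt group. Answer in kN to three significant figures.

A_b = π·30²/4 = 706.9 mm²; f_rv = 428 × 1000 / (3 × 706.9) = 201.8 MPa.
F'_nt = 1.3 F_nt − (F_nt / φF_nv) f_rv = 1.3·780 − (780/(0.75·579))·201.8 = 651.5 MPa, capped at F_nt → F'_nt = 651.5 MPa.
R_n = F'_nt · A_b · n = 651.5 × 706.9 × 3 / 1000 = 1381 kN.
Design strength φR_n = 0.75 × 1381 = 1040 kN.

1040 kN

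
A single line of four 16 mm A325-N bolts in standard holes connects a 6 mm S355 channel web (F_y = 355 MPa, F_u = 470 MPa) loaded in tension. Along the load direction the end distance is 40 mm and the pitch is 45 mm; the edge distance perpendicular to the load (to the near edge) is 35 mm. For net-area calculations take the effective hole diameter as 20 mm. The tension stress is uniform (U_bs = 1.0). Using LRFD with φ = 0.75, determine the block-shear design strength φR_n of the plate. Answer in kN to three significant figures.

Shear plane L_v = 40 + 3·45 = 175 mm; A_gv = 175 × 6 = 1050 mm².
A_nv = (175 − 3.5·20) × 6 = 630 mm².
A_nt = (35 − 0.5·20) × 6 = 150 mm².
0.6 F_u A_nv = 177.7 kN; 0.6 F_y A_gv = 223.7 kN → shear rupture governs the shear term.
R_n = 177.7 + 1.0 × 470 × 150 / 1000 = 248.2 kN.
Design strength φR_n = 0.75 × 248.2 = 186 kN.

186 kN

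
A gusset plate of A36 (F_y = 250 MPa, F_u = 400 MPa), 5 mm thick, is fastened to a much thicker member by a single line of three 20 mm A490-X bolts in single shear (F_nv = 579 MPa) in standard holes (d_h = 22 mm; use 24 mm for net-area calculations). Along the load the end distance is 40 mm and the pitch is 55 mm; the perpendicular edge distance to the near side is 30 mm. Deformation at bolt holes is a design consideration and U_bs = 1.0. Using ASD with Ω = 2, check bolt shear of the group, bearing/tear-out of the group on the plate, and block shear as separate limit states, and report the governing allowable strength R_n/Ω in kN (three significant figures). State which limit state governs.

72 kN (block shear governs)

Bolt shear: A_b = π·20²/4 = 314.2 mm²; R_n = 579 × 314.2 × 3 × 1 / 1000 = 545.7 kN → 545.7 / 2 = 273 kN.
Bearing: edge l_c = 29, r_n = 69.6 kN; interior l_c = 33, r_n = 79.2 kN; R_n = 69.6 + 2·79.2 = 228 kN → 114 kN.
Block shear: A_gv = 750, A_nv = 450, A_nt = 90 mm²; R_n = min(0.6F_uA_nv, 0.6F_yA_gv) + U_bs·F_u·A_nt = 144 kN → 72 kN.
Block shear governs: 72 kN.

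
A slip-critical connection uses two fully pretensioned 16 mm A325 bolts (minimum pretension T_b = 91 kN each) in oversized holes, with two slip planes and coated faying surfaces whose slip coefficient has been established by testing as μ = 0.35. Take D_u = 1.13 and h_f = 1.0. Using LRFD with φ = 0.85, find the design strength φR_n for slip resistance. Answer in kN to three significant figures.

R_n = μ · D_u · h_f · T_b · n_s · n_b = 0.35 × 1.13 × 1.0 × 91 × 2 × 2 = 144 kN.
Design strength φR_n = 0.85 × 144 = 122 kN.

122 kN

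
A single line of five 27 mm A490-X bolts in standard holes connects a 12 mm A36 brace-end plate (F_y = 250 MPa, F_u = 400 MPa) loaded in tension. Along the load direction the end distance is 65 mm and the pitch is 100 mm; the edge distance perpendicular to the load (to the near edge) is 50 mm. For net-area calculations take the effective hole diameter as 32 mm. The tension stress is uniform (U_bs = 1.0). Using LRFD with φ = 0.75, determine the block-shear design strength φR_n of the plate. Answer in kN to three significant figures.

750 kN

Shear plane L_v = 65 + 4·100 = 465 mm; A_gv = 465 × 12 = 5580 mm².
A_nv = (465 − 4.5·32) × 12 = 3852 mm².
A_nt = (50 − 0.5·32) × 12 = 408 mm².
0.6 F_u A_nv = 924.5 kN; 0.6 F_y A_gv = 837 kN → shear yielding governs the shear term.
R_n = 837 + 1.0 × 400 × 408 / 1000 = 1000 kN.
Design strength φR_n = 0.75 × 1000 = 750 kN.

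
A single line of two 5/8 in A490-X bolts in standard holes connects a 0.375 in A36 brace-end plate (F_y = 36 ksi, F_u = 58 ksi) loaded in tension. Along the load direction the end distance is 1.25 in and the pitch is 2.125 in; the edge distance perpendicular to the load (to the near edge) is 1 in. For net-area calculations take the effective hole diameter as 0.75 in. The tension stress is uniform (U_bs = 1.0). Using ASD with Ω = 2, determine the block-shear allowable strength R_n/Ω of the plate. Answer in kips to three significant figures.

Shear plane L_v = 1.25 + 1·2.125 = 3.375 in; A_gv = 3.375 × 0.375 = 1.266 in².
A_nv = (3.375 − 1.5·0.75) × 0.375 = 0.8438 in².
A_nt = (1 − 0.5·0.75) × 0.375 = 0.2344 in².
0.6 F_u A_nv = 29.36 kips; 0.6 F_y A_gv = 27.34 kips → shear yielding governs the shear term.
R_n = 27.34 + 1.0 × 58 × 0.2344 = 40.93 kips.
Allowable strength R_n/Ω = 40.93 / 2 = 20.5 kips.

20.5 kips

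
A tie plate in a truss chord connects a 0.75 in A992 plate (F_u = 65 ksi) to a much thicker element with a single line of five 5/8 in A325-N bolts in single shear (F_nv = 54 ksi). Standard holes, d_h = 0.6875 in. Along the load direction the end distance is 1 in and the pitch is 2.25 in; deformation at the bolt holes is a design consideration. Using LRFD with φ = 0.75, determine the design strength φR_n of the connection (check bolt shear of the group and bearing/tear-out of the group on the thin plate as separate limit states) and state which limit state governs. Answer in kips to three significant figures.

62.1 kips (bolt shear governs)

Bolt shear: A_b = π·0.625²/4 = 0.3068 in²; R_n = 54 × 0.3068 × 5 × 1 = 82.83 kips → 0.75 × 82.83 = 62.1 kips.
Bearing (1.2 l_c t F_u ≤ 2.4 d t F_u): upper limit = 2.4·0.625·0.75·65 = 73.12 kips.
  Edge l_c = 1 − 0.6875/2 = 0.6562 → r_n = 38.39 kips; interior l_c = 2.25 − 0.6875 = 1.562 → r_n = 73.12 kips.
  R_n,bearing = 1·38.39 + 4·73.12 = 330.9 kips → 0.75 × 330.9 = 248 kips.
Bolt shear governs: 62.1 kips.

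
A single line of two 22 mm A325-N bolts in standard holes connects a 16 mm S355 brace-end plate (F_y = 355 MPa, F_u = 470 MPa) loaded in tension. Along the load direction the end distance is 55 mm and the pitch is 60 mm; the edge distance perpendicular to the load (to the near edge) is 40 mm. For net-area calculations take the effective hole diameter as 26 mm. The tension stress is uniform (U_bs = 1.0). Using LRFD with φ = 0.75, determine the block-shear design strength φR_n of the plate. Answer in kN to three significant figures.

409 kN

Shear plane L_v = 55 + 1·60 = 115 mm; A_gv = 115 × 16 = 1840 mm².
A_nv = (115 − 1.5·26) × 16 = 1216 mm².
A_nt = (40 − 0.5·26) × 16 = 432 mm².
0.6 F_u A_nv = 342.9 kN; 0.6 F_y A_gv = 391.9 kN → shear rupture governs the shear term.
R_n = 342.9 + 1.0 × 470 × 432 / 1000 = 546 kN.
Design strength φR_n = 0.75 × 546 = 409 kN.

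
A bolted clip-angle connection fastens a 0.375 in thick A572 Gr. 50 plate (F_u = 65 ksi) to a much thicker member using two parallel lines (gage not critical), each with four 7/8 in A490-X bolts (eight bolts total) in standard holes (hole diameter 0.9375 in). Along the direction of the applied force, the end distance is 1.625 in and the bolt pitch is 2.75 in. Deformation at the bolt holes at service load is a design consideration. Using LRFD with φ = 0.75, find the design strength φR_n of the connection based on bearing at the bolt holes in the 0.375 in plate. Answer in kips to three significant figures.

281 kips

Per bolt r_n = 1.2 l_c t F_u ≤ 2.4 d t F_u; upper limit = 2.4 × 0.875 × 0.375 × 65 = 51.19 kips.
Edge bolt: l_c = 1.625 − 0.9375/2 = 1.156 in → 1.2 × 1.156 × 0.375 × 65 = 33.82 → r_n = 33.82 kips.
Interior bolts: l_c = 2.75 − 0.9375 = 1.812 in → 1.2 × 1.812 × 0.375 × 65 = 53.02 → r_n = 51.19 kips.
R_n = 2 × 33.82 + 6 × 51.19 = 374.8 kips.
Design strength φR_n = 0.75 × 374.8 = 281 kips.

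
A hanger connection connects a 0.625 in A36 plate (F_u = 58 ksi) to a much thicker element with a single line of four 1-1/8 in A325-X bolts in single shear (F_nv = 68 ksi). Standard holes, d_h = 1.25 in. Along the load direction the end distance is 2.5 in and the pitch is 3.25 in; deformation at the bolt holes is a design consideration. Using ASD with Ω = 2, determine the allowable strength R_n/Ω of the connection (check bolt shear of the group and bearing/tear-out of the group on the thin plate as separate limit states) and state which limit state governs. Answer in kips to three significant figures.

Bolt shear: A_b = π·1.125²/4 = 0.994 in²; R_n = 68 × 0.994 × 4 × 1 = 270.4 kips → 270.4 / 2 = 135 kips.
Bearing (1.2 l_c t F_u ≤ 2.4 d t F_u): upper limit = 2.4·1.125·0.625·58 = 97.87 kips.
  Edge l_c = 2.5 − 1.25/2 = 1.875 → r_n = 81.56 kips; interior l_c = 3.25 − 1.25 = 2 → r_n = 87 kips.
  R_n,bearing = 1·81.56 + 3·87 = 342.6 kips → 342.6 / 2 = 171 kips.
Bolt shear governs: 135 kips.

135 kips (bolt shear governs)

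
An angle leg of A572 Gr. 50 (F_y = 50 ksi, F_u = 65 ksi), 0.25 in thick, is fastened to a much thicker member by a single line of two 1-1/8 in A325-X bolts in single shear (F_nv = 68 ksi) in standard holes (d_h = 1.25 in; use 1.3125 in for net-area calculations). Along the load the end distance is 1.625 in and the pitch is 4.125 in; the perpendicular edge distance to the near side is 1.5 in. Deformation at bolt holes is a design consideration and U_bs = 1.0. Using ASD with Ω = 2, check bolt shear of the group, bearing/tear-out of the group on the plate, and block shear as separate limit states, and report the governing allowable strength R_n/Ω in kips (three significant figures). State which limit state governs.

25.3 kips (block shear governs)

Bolt shear: A_b = π·1.125²/4 = 0.994 in²; R_n = 68 × 0.994 × 2 × 1 = 135.2 kips → 135.2 / 2 = 67.6 kips.
Bearing: edge l_c = 1, r_n = 19.5 kips; interior l_c = 2.875, r_n = 43.87 kips; R_n = 19.5 + 1·43.87 = 63.37 kips → 31.7 kips.
Block shear: A_gv = 1.438, A_nv = 0.9453, A_nt = 0.2109 in²; R_n = min(0.6F_uA_nv, 0.6F_yA_gv) + U_bs·F_u·A_nt = 50.58 kips → 25.3 kips.
Block shear governs: 25.3 kips.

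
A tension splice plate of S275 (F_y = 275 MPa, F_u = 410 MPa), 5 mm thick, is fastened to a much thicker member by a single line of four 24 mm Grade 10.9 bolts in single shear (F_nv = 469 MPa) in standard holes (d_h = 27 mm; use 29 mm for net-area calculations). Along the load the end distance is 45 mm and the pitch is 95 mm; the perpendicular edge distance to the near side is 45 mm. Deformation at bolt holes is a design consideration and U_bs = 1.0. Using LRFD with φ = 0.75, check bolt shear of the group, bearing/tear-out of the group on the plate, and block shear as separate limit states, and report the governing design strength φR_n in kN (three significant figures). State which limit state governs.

Bolt shear: A_b = π·24²/4 = 452.4 mm²; R_n = 469 × 452.4 × 4 × 1 / 1000 = 848.7 kN → 0.75 × 848.7 = 637 kN.
Bearing: edge l_c = 31.5, r_n = 77.49 kN; interior l_c = 68, r_n = 118.1 kN; R_n = 77.49 + 3·118.1 = 431.7 kN → 324 kN.
Block shear: A_gv = 1650, A_nv = 1142, A_nt = 152.5 mm²; R_n = min(0.6F_uA_nv, 0.6F_yA_gv) + U_bs·F_u·A_nt = 334.8 kN → 251 kN.
Block shear governs: 251 kN.

251 kN (block shear governs)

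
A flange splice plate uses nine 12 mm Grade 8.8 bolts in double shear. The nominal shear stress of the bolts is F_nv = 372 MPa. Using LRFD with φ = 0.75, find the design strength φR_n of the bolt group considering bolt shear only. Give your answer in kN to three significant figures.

568 kN

A_b = π × 12² / 4 = 113.1 mm².
R_n = F_nv · A_b · n · n_s = 372 × 113.1 × 9 × 2 / 1000 = 757.3 kN.
Design strength φR_n = 0.75 × 757.3 = 568 kN.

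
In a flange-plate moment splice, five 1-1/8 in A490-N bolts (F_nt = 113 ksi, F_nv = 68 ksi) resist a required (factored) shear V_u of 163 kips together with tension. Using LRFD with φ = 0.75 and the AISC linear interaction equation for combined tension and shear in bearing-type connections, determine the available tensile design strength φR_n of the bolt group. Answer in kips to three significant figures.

A_b = π·1.125²/4 = 0.994 in²; f_rv = 163 / (5 × 0.994) = 32.8 ksi.
F'_nt = 1.3 F_nt − (F_nt / φF_nv) f_rv = 1.3·113 − (113/(0.75·68))·32.8 = 74.23 ksi, capped at F_nt → F'_nt = 74.23 ksi.
R_n = F'_nt · A_b · n = 74.23 × 0.994 × 5 = 369 kips.
Design strength φR_n = 0.75 × 369 = 277 kips.

277 kips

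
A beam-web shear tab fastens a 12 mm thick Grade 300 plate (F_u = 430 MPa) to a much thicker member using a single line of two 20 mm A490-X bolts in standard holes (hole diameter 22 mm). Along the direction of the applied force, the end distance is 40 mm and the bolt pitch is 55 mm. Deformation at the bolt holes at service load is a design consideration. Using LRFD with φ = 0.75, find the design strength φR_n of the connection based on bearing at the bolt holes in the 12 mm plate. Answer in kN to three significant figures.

288 kN

Per bolt r_n = 1.2 l_c t F_u ≤ 2.4 d t F_u; upper limit = 2.4 × 20 × 12 × 430 / 1000 = 247.7 kN.
Edge bolt: l_c = 40 − 22/2 = 29 mm → 1.2 × 29 × 12 × 430 / 1000 = 179.6 → r_n = 179.6 kN.
Interior bolts: l_c = 55 − 22 = 33 mm → 1.2 × 33 × 12 × 430 / 1000 = 204.3 → r_n = 204.3 kN.
R_n = 1 × 179.6 + 1 × 204.3 = 383.9 kN.
Design strength φR_n = 0.75 × 383.9 = 288 kN.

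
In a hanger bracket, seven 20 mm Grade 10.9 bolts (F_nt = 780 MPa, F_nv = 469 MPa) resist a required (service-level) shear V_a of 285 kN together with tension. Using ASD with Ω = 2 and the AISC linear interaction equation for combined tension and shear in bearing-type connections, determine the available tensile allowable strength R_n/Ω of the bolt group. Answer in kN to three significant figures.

641 kN

A_b = π·20²/4 = 314.2 mm²; f_rv = 285 × 1000 / (7 × 314.2) = 129.6 MPa.
F'_nt = 1.3 F_nt − (Ω F_nt / F_nv) f_rv = 1.3·780 − (2·780/469)·129.6 = 582.9 MPa, capped at F_nt → F'_nt = 582.9 MPa.
R_n = F'_nt · A_b · n = 582.9 × 314.2 × 7 / 1000 = 1282 kN.
Allowable strength R_n/Ω = 1282 / 2 = 641 kN.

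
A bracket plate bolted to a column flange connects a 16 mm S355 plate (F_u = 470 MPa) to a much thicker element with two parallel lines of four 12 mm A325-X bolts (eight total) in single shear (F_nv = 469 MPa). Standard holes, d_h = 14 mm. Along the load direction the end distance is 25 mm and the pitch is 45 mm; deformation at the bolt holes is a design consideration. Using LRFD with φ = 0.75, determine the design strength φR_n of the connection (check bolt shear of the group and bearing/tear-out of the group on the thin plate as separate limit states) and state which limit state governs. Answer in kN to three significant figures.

Bolt shear: A_b = π·12²/4 = 113.1 mm²; R_n = 469 × 113.1 × 8 × 1 / 1000 = 424.3 kN → 0.75 × 424.3 = 318 kN.
Bearing (1.2 l_c t F_u ≤ 2.4 d t F_u): upper limit = 2.4·12·16·470 / 1000 = 216.6 kN.
  Edge l_c = 25 − 14/2 = 18 → r_n = 162.4 kN; interior l_c = 45 − 14 = 31 → r_n = 216.6 kN.
  R_n,bearing = 2·162.4 + 6·216.6 = 1624 kN → 0.75 × 1624 = 1220 kN.
Bolt shear governs: 318 kN.

318 kN (bolt shear governs)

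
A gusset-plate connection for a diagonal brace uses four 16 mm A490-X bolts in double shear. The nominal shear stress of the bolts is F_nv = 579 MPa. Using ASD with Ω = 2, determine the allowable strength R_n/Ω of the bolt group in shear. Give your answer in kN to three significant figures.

A_b = π × 16² / 4 = 201.1 mm².
R_n = F_nv · A_b · n · n_s = 579 × 201.1 × 4 × 2 / 1000 = 931.3 kN.
Allowable strength R_n/Ω = 931.3 / 2 = 466 kN.

466 kN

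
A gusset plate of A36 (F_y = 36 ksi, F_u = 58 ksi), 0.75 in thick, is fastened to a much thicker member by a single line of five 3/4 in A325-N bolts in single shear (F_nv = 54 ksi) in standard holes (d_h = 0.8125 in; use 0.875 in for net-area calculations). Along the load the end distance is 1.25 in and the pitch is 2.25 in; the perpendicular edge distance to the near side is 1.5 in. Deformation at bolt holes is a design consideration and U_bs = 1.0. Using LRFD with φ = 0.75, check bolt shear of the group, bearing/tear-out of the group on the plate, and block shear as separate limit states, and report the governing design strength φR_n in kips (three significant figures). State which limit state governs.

89.5 kips (bolt shear governs)

Bolt shear: A_b = π·0.75²/4 = 0.4418 in²; R_n = 54 × 0.4418 × 5 × 1 = 119.3 kips → 0.75 × 119.3 = 89.5 kips.
Bearing: edge l_c = 0.8438, r_n = 44.04 kips; interior l_c = 1.438, r_n = 75.04 kips; R_n = 44.04 + 4·75.04 = 344.2 kips → 258 kips.
Block shear: A_gv = 7.688, A_nv = 4.734, A_nt = 0.7969 in²; R_n = min(0.6F_uA_nv, 0.6F_yA_gv) + U_bs·F_u·A_nt = 211 kips → 158 kips.
Bolt shear governs: 89.5 kips.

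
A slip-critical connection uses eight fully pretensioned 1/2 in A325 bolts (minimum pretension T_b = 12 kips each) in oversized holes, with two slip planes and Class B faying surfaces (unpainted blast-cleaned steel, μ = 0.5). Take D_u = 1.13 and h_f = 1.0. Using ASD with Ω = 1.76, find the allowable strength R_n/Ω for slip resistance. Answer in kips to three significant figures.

R_n = μ · D_u · h_f · T_b · n_s · n_b = 0.5 × 1.13 × 1.0 × 12 × 2 × 8 = 108.5 kips.
Allowable strength R_n/Ω = 108.5 / 1.76 = 61.6 kips.

61.6 kips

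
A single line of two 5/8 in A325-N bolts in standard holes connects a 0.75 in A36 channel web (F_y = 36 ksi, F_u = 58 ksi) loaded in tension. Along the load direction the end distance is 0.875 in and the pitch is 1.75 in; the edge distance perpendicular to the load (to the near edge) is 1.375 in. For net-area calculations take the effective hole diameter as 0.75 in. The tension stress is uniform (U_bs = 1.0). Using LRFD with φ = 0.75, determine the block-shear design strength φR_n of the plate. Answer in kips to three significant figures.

Shear plane L_v = 0.875 + 1·1.75 = 2.625 in; A_gv = 2.625 × 0.75 = 1.969 in².
A_nv = (2.625 − 1.5·0.75) × 0.75 = 1.125 in².
A_nt = (1.375 − 0.5·0.75) × 0.75 = 0.75 in².
0.6 F_u A_nv = 39.15 kips; 0.6 F_y A_gv = 42.52 kips → shear rupture governs the shear term.
R_n = 39.15 + 1.0 × 58 × 0.75 = 82.65 kips.
Design strength φR_n = 0.75 × 82.65 = 62 kips.

62 kips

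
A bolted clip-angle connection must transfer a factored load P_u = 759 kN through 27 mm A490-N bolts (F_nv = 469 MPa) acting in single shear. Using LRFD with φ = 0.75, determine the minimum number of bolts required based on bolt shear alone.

A_b = π·27²/4 = 572.6 mm².
Per-bolt design strength φR_n = 0.75 × 469 × 572.6 × 1 / 1000 = 201.4 kN.
n ≥ 759 / 201.4 = 3.769 → use 4 bolts.

4 bolts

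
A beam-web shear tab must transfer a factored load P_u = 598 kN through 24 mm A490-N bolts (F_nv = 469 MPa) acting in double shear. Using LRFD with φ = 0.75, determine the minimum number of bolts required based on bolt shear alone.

A_b = π·24²/4 = 452.4 mm².
Per-bolt design strength φR_n = 0.75 × 469 × 452.4 × 2 / 1000 = 318.3 kN.
n ≥ 598 / 318.3 = 1.879 → use 2 bolts.

2 bolts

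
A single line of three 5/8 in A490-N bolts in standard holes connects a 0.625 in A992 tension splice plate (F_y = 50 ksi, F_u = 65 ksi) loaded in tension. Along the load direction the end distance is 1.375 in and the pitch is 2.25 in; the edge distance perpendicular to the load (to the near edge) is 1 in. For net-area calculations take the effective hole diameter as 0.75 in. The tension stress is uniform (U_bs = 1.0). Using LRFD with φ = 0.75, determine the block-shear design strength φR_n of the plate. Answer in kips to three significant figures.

Shear plane L_v = 1.375 + 2·2.25 = 5.875 in; A_gv = 5.875 × 0.625 = 3.672 in².
A_nv = (5.875 − 2.5·0.75) × 0.625 = 2.5 in².
A_nt = (1 − 0.5·0.75) × 0.625 = 0.3906 in².
0.6 F_u A_nv = 97.5 kips; 0.6 F_y A_gv = 110.2 kips → shear rupture governs the shear term.
R_n = 97.5 + 1.0 × 65 × 0.3906 = 122.9 kips.
Design strength φR_n = 0.75 × 122.9 = 92.2 kips.

92.2 kips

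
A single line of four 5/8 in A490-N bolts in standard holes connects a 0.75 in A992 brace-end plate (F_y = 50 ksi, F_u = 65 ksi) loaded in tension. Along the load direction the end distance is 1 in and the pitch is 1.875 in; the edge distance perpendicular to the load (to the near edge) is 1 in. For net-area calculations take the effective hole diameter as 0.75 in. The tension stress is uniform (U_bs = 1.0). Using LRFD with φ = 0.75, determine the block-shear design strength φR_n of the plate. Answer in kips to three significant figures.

111 kips

Shear plane L_v = 1 + 3·1.875 = 6.625 in; A_gv = 6.625 × 0.75 = 4.969 in².
A_nv = (6.625 − 3.5·0.75) × 0.75 = 3 in².
A_nt = (1 − 0.5·0.75) × 0.75 = 0.4688 in².
0.6 F_u A_nv = 117 kips; 0.6 F_y A_gv = 149.1 kips → shear rupture governs the shear term.
R_n = 117 + 1.0 × 65 × 0.4688 = 147.5 kips.
Design strength φR_n = 0.75 × 147.5 = 111 kips.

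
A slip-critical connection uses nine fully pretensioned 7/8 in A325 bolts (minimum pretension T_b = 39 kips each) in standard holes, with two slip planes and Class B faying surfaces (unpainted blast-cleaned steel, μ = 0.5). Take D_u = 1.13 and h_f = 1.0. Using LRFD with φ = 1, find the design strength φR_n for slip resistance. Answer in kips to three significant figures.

397 kips

R_n = μ · D_u · h_f · T_b · n_s · n_b = 0.5 × 1.13 × 1.0 × 39 × 2 × 9 = 396.6 kips.
Design strength φR_n = 1 × 396.6 = 397 kips.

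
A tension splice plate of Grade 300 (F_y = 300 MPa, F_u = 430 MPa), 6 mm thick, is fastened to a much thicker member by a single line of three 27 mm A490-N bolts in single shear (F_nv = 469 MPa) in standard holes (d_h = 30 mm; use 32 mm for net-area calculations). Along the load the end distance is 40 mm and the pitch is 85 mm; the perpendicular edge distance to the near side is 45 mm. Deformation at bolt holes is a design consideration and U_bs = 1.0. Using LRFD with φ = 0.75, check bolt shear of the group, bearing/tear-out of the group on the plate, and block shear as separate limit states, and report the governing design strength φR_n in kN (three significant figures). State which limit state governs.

Bolt shear: A_b = π·27²/4 = 572.6 mm²; R_n = 469 × 572.6 × 3 × 1 / 1000 = 805.6 kN → 0.75 × 805.6 = 604 kN.
Bearing: edge l_c = 25, r_n = 77.4 kN; interior l_c = 55, r_n = 167.2 kN; R_n = 77.4 + 2·167.2 = 411.8 kN → 309 kN.
Block shear: A_gv = 1260, A_nv = 780, A_nt = 174 mm²; R_n = min(0.6F_uA_nv, 0.6F_yA_gv) + U_bs·F_u·A_nt = 276.1 kN → 207 kN.
Block shear governs: 207 kN.

207 kN (block shear governs)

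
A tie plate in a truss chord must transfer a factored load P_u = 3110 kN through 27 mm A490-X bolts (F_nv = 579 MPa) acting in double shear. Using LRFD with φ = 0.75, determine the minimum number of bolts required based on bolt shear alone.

7 bolts

A_b = π·27²/4 = 572.6 mm².
Per-bolt design strength φR_n = 0.75 × 579 × 572.6 × 2 / 1000 = 497.3 kN.
n ≥ 3110 / 497.3 = 6.254 → use 7 bolts.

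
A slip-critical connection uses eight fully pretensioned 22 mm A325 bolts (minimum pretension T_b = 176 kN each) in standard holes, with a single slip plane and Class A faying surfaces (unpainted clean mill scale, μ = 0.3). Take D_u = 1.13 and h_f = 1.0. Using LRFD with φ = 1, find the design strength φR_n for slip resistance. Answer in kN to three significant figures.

R_n = μ · D_u · h_f · T_b · n_s · n_b = 0.3 × 1.13 × 1.0 × 176 × 1 × 8 = 477.3 kN.
Design strength φR_n = 1 × 477.3 = 477 kN.

477 kN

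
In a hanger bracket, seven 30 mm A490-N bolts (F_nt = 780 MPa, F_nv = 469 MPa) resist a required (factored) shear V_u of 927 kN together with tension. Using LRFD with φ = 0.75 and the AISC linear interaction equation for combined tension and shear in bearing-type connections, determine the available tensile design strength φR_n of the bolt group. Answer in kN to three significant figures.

2220 kN

A_b = π·30²/4 = 706.9 mm²; f_rv = 927 × 1000 / (7 × 706.9) = 187.3 MPa.
F'_nt = 1.3 F_nt − (F_nt / φF_nv) f_rv = 1.3·780 − (780/(0.75·469))·187.3 = 598.6 MPa, capped at F_nt → F'_nt = 598.6 MPa.
R_n = F'_nt · A_b · n = 598.6 × 706.9 × 7 / 1000 = 2962 kN.
Design strength φR_n = 0.75 × 2962 = 2220 kN.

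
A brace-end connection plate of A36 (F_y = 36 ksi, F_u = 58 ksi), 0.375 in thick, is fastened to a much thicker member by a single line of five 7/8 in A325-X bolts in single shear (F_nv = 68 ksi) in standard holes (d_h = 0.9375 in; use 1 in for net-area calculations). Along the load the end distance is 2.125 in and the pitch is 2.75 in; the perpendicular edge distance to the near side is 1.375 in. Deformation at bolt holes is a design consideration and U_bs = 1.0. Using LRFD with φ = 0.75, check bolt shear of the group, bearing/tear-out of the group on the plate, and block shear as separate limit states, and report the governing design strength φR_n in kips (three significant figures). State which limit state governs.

94 kips (block shear governs)

Bolt shear: A_b = π·0.875²/4 = 0.6013 in²; R_n = 68 × 0.6013 × 5 × 1 = 204.4 kips → 0.75 × 204.4 = 153 kips.
Bearing: edge l_c = 1.656, r_n = 43.23 kips; interior l_c = 1.812, r_n = 45.68 kips; R_n = 43.23 + 4·45.68 = 225.9 kips → 169 kips.
Block shear: A_gv = 4.922, A_nv = 3.234, A_nt = 0.3281 in²; R_n = min(0.6F_uA_nv, 0.6F_yA_gv) + U_bs·F_u·A_nt = 125.3 kips → 94 kips.
Block shear governs: 94 kips.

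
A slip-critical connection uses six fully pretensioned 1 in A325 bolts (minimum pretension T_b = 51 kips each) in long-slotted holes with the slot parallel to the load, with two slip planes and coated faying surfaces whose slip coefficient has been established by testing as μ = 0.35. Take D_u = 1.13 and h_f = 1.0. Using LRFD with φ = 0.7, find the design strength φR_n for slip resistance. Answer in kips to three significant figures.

R_n = μ · D_u · h_f · T_b · n_s · n_b = 0.35 × 1.13 × 1.0 × 51 × 2 × 6 = 242 kips.
Design strength φR_n = 0.7 × 242 = 169 kips.

169 kips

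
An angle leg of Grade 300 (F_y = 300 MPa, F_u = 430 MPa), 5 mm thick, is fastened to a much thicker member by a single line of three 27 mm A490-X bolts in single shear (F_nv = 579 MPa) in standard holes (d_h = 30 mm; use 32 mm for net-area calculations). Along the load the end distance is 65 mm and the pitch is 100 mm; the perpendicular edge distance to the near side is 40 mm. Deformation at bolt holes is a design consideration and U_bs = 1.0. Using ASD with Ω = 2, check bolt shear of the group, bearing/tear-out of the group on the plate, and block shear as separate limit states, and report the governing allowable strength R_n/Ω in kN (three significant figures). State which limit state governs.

145 kN (block shear governs)

Bolt shear: A_b = π·27²/4 = 572.6 mm²; R_n = 579 × 572.6 × 3 × 1 / 1000 = 994.5 kN → 994.5 / 2 = 497 kN.
Bearing: edge l_c = 50, r_n = 129 kN; interior l_c = 70, r_n = 139.3 kN; R_n = 129 + 2·139.3 = 407.6 kN → 204 kN.
Block shear: A_gv = 1325, A_nv = 925, A_nt = 120 mm²; R_n = min(0.6F_uA_nv, 0.6F_yA_gv) + U_bs·F_u·A_nt = 290.1 kN → 145 kN.
Block shear governs: 145 kN.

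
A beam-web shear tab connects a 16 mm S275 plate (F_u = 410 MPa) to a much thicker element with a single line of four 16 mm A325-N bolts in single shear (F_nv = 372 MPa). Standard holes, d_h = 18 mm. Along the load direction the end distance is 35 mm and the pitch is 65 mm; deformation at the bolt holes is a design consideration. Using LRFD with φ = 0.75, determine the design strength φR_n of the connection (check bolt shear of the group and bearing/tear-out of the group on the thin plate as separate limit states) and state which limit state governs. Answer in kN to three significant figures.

Bolt shear: A_b = π·16²/4 = 201.1 mm²; R_n = 372 × 201.1 × 4 × 1 / 1000 = 299.2 kN → 0.75 × 299.2 = 224 kN.
Bearing (1.2 l_c t F_u ≤ 2.4 d t F_u): upper limit = 2.4·16·16·410 / 1000 = 251.9 kN.
  Edge l_c = 35 − 18/2 = 26 → r_n = 204.7 kN; interior l_c = 65 − 18 = 47 → r_n = 251.9 kN.
  R_n,bearing = 1·204.7 + 3·251.9 = 960.4 kN → 0.75 × 960.4 = 720 kN.
Bolt shear governs: 224 kN.

224 kN (bolt shear governs)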